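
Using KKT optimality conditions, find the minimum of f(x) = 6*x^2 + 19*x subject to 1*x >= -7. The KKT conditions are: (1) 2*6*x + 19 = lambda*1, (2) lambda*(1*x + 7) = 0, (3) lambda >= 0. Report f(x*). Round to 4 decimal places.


Step 1: Try lambda = 0 (constraint inactive).
Stationarity: 2*6*x + 19 = 0
x* = -19/(2*6) = -19/12 = -1.5833 (rounded; the exact value -19/12 is used below)
Check constraint: 1*-1.5833 = -1.5833 >= -7 -- satisfied.
Step 2: Compute optimal value.
f(x*) = 6*(-19/12)^2 + 19*(-19/12) = -15.0417


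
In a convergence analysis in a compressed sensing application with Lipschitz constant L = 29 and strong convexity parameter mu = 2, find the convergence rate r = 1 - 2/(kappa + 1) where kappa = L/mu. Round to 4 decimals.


Step 1: Compute the condition number.
kappa = L/mu = 29/2 = 14.5
Step 2: Compute the convergence rate.
r = 1 - 2/(kappa + 1) = 1 - 2*mu/(L + mu) = (L - mu)/(L + mu) = 27/31 = 0.871


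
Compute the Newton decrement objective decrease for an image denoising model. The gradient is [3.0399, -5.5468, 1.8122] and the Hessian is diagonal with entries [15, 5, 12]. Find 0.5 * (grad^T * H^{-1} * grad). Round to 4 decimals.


Step 1: H is diagonal, so H^(-1) * g = [0.2027, -1.1094, 0.151].
Step 2: g^T H^(-1) g = sum_i g_i^2 / H_ii
  = (3.0399)^2/15 + (-5.5468)^2/5 + (1.8122)^2/12
  = 0.6161 + 6.1534 + 0.2737 = 7.0431
Step 3: Objective decrease = 0.5 * g^T H^(-1) g = 3.5216


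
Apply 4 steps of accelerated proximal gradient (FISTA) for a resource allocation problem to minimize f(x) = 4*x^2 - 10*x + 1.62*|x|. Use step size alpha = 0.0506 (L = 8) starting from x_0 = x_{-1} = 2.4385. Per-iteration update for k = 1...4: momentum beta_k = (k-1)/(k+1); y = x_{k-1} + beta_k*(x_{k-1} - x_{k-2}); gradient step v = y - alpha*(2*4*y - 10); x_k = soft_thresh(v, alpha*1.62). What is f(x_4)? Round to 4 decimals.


FISTA on f(x) = 4*x^2 - 10*x + 1.62*|x|
L = 8, alpha = 0.0506
Iteration 1: beta = 0.0, y = 2.4385 + 0.0*(2.4385 - 2.4385) = 2.4385
  grad(y) = 9.508, v = y - alpha*grad = 1.9574
  prox(v) = soft_thresh(1.9574, 0.082) = 1.8754
Iteration 2: beta = 0.3333, y = 1.8754 + 0.3333*(1.8754 - 2.4385) = 1.6877
  grad(y) = 3.5018, v = y - alpha*grad = 1.5105
  prox(v) = soft_thresh(1.5105, 0.082) = 1.4286
Iteration 3: beta = 0.5, y = 1.4286 + 0.5*(1.4286 - 1.8754) = 1.2051
  grad(y) = -0.3589, v = y - alpha*grad = 1.2233
  prox(v) = soft_thresh(1.2233, 0.082) = 1.1413
Iteration 4: beta = 0.6, y = 1.1413 + 0.6*(1.1413 - 1.4286) = 0.969
  grad(y) = -2.2482, v = y - alpha*grad = 1.0827
  prox(v) = soft_thresh(1.0827, 0.082) = 1.0008
f(x_4) = 4*1.0008^2 - 10*1.0008 + 1.62*|1.0008| = -4.3803


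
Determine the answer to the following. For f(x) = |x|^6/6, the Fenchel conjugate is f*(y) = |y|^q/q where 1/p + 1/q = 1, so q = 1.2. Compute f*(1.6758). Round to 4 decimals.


The conjugate exponent q satisfies 1/p + 1/q = 1.
p = 6, so q = 6/(6 - 1) = 1.2
|y|^q = 1.6758^1.2 = 1.8581
f*(1.6758) = 1.8581 / 1.2 = 1.5484


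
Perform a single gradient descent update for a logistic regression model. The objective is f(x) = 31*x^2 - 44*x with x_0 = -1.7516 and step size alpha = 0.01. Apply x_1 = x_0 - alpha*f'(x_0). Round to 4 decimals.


We compute the gradient at x_0 and apply the update.
f'(x) = 62*x - 44
f'(-1.7516) = 62*-1.7516 - 44 = -152.5992
x_1 = -1.7516 - 0.01*-152.5992 = -0.2256


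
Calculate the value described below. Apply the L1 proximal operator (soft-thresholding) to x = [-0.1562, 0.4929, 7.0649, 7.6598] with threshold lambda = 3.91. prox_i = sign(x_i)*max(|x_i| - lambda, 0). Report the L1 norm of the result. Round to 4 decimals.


Soft-thresholding with lambda = 3.91:
prox(-0.1562) = sign(-0.1562)*max(|-0.1562| - 3.91, 0) = 0.0
prox(0.4929) = sign(0.4929)*max(|0.4929| - 3.91, 0) = 0.0
prox(7.0649) = sign(7.0649)*max(|7.0649| - 3.91, 0) = 3.1549
prox(7.6598) = sign(7.6598)*max(|7.6598| - 3.91, 0) = 3.7498
prox(x) = [0.0, 0.0, 3.1549, 3.7498]
||prox(x)||_1 = 0.0 + 0.0 + 3.1549 + 3.7498 = 6.9047


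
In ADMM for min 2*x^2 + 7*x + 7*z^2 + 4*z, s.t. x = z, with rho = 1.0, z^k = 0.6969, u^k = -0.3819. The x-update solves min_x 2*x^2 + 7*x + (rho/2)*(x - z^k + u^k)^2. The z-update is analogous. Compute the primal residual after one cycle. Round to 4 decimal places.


ADMM iteration with rho = 1.0, z^k = 0.6969, u^k = -0.3819
Step 1: x-update.
Minimize 2*x^2 + 7*x + (1.0/2)*(x - 0.6969 - 0.3819)^2
FOC: (2*2 + 1.0)*x = -7 + 1.0*(0.6969 + 0.3819)
x^{k+1} = -1.1842
Step 2: z-update.
Minimize 7*z^2 + 4*z + (1.0/2)*(-1.1842 - z - 0.3819)^2
FOC: (2*7 + 1.0)*z = -4 + 1.0*(-1.1842 - 0.3819)
z^{k+1} = -0.3711
Step 3: u-update.
u^{k+1} = -0.3819 - 1.1842 + 0.3711 = -1.1951
Step 4: Primal residual = |-1.1842 + 0.3711| = 0.8132


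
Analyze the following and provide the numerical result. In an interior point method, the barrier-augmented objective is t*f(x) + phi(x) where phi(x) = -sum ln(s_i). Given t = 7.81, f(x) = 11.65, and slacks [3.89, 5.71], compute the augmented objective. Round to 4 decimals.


Step 1: Compute log-barrier.
ln values: [1.3584, 1.7422]
phi = -(1.3584 + 1.7422) = -3.1006
Step 2: Compute augmented objective.
t*f(x) = 7.81*11.65 = 90.9865
Total = 90.9865 - 3.1006 = 87.8859


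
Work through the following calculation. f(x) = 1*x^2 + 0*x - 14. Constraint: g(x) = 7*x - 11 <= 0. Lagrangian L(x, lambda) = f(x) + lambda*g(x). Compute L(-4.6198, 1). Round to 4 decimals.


Step 1: Evaluate f(x).
f(-4.6198) = 1*(-4.6198)^2 + 0*(-4.6198) - 14 = 7.3426
Step 2: Evaluate g(x).
g(-4.6198) = 7*-4.6198 - 11 = -43.3386
Step 3: Compute Lagrangian.
L = 7.3426 + 1*-43.3386 = -35.996


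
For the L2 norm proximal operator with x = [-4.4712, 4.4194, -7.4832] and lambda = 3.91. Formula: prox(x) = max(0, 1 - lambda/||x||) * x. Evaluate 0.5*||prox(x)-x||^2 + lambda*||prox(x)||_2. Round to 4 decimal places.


Step 1: Compute ||x||.
||x|| = 9.7735
Step 2: Compute scaling factor.
scale = max(0, 1 - 3.91/9.7735) = 0.5999
Step 3: prox(x) = [-2.6824, 2.6514, -4.4895]
||prox(x)|| = 5.8635
Step 4: Proximal objective.
0.5*||prox-x||^2 = 7.6441
lambda*||prox|| = 22.9263
Total = 30.5703


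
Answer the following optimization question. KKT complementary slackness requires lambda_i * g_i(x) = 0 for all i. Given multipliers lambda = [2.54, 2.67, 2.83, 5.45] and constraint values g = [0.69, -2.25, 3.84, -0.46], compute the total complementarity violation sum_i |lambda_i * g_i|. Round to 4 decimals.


KKT complementary slackness check:
lambda_1 * g_1 = 2.54 * 0.69 = 1.7526
lambda_2 * g_2 = 2.67 * -2.25 = -6.0075
lambda_3 * g_3 = 2.83 * 3.84 = 10.8672
lambda_4 * g_4 = 5.45 * -0.46 = -2.507
Total violation = 1.7526 + 6.0075 + 10.8672 + 2.507 = 21.1343


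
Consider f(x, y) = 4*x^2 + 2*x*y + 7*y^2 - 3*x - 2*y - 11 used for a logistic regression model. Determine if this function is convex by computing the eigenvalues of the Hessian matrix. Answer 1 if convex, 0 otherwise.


The Hessian of f(x,y) = 4*x^2 + 2*x*y + 7*y^2 - 3*x - 2*y - 11 is:
H = [[8, 2], [2, 14]]
Trace = 8 + 14 = 22
Determinant = 8*14 - (2)^2 = 108
Discriminant = (22)^2 - 4*108 = 52.0
Eigenvalues: lambda_1 = 7.3944, lambda_2 = 14.6056
The function is convex.

1


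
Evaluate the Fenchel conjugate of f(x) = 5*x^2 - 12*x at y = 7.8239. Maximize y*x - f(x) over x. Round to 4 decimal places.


f*(y) = sup_x {y*x - a*x^2 - b*x} = sup_x {(y-b)*x - a*x^2}
FOC: (y - b) - 2a*x = 0 => x* = (y - b)/(2a)
x* = (7.8239 + 12)/(2*5) = 1.9824
f*(7.8239) = (y-b)^2/(4a) = (7.8239 + 12)^2/(4*5)
= 392.987/20 = 19.6494


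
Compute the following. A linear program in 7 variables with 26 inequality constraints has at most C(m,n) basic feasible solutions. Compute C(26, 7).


Each vertex corresponds to some choice of n active constraints out of m, so the number of vertices is at most C(m, n) = m! / (n!(m-n)!).
m = 26, n = 7
Numerator: 26 * 25 * 24 * 23 * 22 * 21 * 20
Denominator: 7! = 5040
C(26, 7) = 657800


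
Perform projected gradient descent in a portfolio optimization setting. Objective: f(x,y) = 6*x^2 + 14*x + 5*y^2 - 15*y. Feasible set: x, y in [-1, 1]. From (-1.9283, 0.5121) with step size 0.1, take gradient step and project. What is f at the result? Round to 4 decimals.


Step 1: Compute gradient at (-1.9283, 0.5121).
grad_x = 2*6*-1.9283 + 14 = -9.1396
grad_y = 2*5*0.5121 - 15 = -9.879
Step 2: Gradient step.
x_raw = -1.9283 - 0.1*-9.1396 = -1.0143
y_raw = 0.5121 - 0.1*-9.879 = 1.5
Step 3: Project onto [-1, 1].
x_proj = clip(-1.0143) = -1.0
y_proj = clip(1.5) = 1.0
Step 4: Evaluate f.
f(-1.0, 1.0) = -18.0


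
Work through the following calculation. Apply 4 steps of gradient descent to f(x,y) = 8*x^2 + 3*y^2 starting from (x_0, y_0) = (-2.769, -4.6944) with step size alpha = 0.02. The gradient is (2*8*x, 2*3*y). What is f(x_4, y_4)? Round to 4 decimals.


Gradient descent on f(x,y) = 8*x^2 + 3*y^2.
Starting point: (-2.769, -4.6944), alpha = 0.02
Step 1: grad_x = 2*8*-2.769 = -44.304, grad_y = 2*3*-4.6944 = -28.1664
  x_1 = -2.769 - 0.02*-44.304 = -1.8829
  y_1 = -4.6944 - 0.02*-28.1664 = -4.1311
Step 2: grad_x = 2*8*-1.8829 = -30.1267, grad_y = 2*3*-4.1311 = -24.7864
  x_2 = -1.8829 - 0.02*-30.1267 = -1.2804
  y_2 = -4.1311 - 0.02*-24.7864 = -3.6353
Step 3: grad_x = 2*8*-1.2804 = -20.4862, grad_y = 2*3*-3.6353 = -21.8121
  x_3 = -1.2804 - 0.02*-20.4862 = -0.8707
  y_3 = -3.6353 - 0.02*-21.8121 = -3.1991
Step 4: grad_x = 2*8*-0.8707 = -13.9306, grad_y = 2*3*-3.1991 = -19.1946
  x_4 = -0.8707 - 0.02*-13.9306 = -0.5921
  y_4 = -3.1991 - 0.02*-19.1946 = -2.8152
f(-0.5921, -2.8152) = 8*(-0.5921)^2 + 3*(-2.8152)^2 = 26.5804


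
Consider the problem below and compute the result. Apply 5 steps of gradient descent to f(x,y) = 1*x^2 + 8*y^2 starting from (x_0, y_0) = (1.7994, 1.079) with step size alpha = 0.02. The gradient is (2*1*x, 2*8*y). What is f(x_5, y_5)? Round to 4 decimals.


Gradient descent on f(x,y) = 1*x^2 + 8*y^2.
Starting point: (1.7994, 1.079), alpha = 0.02
Step 1: grad_x = 2*1*1.7994 = 3.5988, grad_y = 2*8*1.079 = 17.264
  x_1 = 1.7994 - 0.02*3.5988 = 1.7274
  y_1 = 1.079 - 0.02*17.264 = 0.7337
Step 2: grad_x = 2*1*1.7274 = 3.4548, grad_y = 2*8*0.7337 = 11.7395
  x_2 = 1.7274 - 0.02*3.4548 = 1.6583
  y_2 = 0.7337 - 0.02*11.7395 = 0.4989
Step 3: grad_x = 2*1*1.6583 = 3.3167, grad_y = 2*8*0.4989 = 7.9829
  x_3 = 1.6583 - 0.02*3.3167 = 1.592
  y_3 = 0.4989 - 0.02*7.9829 = 0.3393
Step 4: grad_x = 2*1*1.592 = 3.184, grad_y = 2*8*0.3393 = 5.4284
  x_4 = 1.592 - 0.02*3.184 = 1.5283
  y_4 = 0.3393 - 0.02*5.4284 = 0.2307
Step 5: grad_x = 2*1*1.5283 = 3.0566, grad_y = 2*8*0.2307 = 3.6913
  x_5 = 1.5283 - 0.02*3.0566 = 1.4672
  y_5 = 0.2307 - 0.02*3.6913 = 0.1569
f(1.4672, 0.1569) = 1*1.4672^2 + 8*0.1569^2 = 2.3495


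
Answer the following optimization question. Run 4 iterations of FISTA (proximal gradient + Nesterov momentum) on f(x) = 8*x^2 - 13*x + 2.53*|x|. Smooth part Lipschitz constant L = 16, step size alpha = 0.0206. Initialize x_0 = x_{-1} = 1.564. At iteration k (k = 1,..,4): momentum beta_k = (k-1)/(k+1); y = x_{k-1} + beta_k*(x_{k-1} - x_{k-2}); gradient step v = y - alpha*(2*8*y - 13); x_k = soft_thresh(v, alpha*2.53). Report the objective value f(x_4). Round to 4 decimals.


FISTA on f(x) = 8*x^2 - 13*x + 2.53*|x|
L = 16, alpha = 0.0206
Iteration 1: beta = 0.0, y = 1.564 + 0.0*(1.564 - 1.564) = 1.564
  grad(y) = 12.024, v = y - alpha*grad = 1.3163
  prox(v) = soft_thresh(1.3163, 0.0521) = 1.2642
Iteration 2: beta = 0.3333, y = 1.2642 + 0.3333*(1.2642 - 1.564) = 1.1643
  grad(y) = 5.628, v = y - alpha*grad = 1.0483
  prox(v) = soft_thresh(1.0483, 0.0521) = 0.9962
Iteration 3: beta = 0.5, y = 0.9962 + 0.5*(0.9962 - 1.2642) = 0.8622
  grad(y) = 0.7952, v = y - alpha*grad = 0.8458
  prox(v) = soft_thresh(0.8458, 0.0521) = 0.7937
Iteration 4: beta = 0.6, y = 0.7937 + 0.6*(0.7937 - 0.9962) = 0.6722
  grad(y) = -2.2447, v = y - alpha*grad = 0.7184
  prox(v) = soft_thresh(0.7184, 0.0521) = 0.6663
f(x_4) = 8*0.6663^2 - 13*0.6663 + 2.53*|0.6663| = -3.4245


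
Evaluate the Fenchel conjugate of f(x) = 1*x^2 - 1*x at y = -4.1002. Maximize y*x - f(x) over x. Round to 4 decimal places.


f*(y) = sup_x {y*x - a*x^2 - b*x} = sup_x {(y-b)*x - a*x^2}
FOC: (y - b) - 2a*x = 0 => x* = (y - b)/(2a)
x* = (-4.1002 + 1)/(2*1) = -1.5501
f*(-4.1002) = (y-b)^2/(4a) = (-4.1002 + 1)^2/(4*1)
= 9.6112/4 = 2.4028


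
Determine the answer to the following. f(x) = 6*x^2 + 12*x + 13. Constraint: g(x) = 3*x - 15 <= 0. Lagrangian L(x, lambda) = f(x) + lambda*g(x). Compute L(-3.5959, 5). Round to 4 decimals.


Step 1: Evaluate f(x).
f(-3.5959) = 6*(-3.5959)^2 + 12*(-3.5959) + 13 = 47.4322
Step 2: Evaluate g(x).
g(-3.5959) = 3*-3.5959 - 15 = -25.7877
Step 3: Compute Lagrangian.
L = 47.4322 + 5*-25.7877 = -81.5063


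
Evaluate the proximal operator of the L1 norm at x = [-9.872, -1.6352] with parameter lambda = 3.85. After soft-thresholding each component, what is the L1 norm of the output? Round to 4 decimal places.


Soft-thresholding with lambda = 3.85:
prox(-9.872) = sign(-9.872)*max(|-9.872| - 3.85, 0) = -6.022
prox(-1.6352) = sign(-1.6352)*max(|-1.6352| - 3.85, 0) = 0.0
prox(x) = [-6.022, 0.0]
||prox(x)||_1 = 6.022 + 0.0 = 6.022


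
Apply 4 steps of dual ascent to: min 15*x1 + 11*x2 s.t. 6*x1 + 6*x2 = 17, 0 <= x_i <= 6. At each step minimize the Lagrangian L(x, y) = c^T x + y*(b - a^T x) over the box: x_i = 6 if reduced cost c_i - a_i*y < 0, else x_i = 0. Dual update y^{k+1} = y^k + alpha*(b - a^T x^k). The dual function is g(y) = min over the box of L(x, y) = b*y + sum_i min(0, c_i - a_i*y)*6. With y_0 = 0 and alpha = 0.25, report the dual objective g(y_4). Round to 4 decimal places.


Dual ascent for LP: min 15*x1 + 11*x2, 6*x1 + 6*x2 = 17, 0 <= x_i <= 6
Step 1: y^k = 0.0, reduced costs: (15.0, 11.0)
  x^k = (0.0, 0.0), subgradient = b - a^T x = 17.0
  y^{k+1} = 0.0 + 0.25*17.0 = 4.25
Step 2: y^k = 4.25, reduced costs: (-10.5, -14.5)
  x^k = (6.0, 6.0), subgradient = b - a^T x = -55.0
  y^{k+1} = 4.25 + 0.25*-55.0 = -9.5
Step 3: y^k = -9.5, reduced costs: (72.0, 68.0)
  x^k = (0.0, 0.0), subgradient = b - a^T x = 17.0
  y^{k+1} = -9.5 + 0.25*17.0 = -5.25
Step 4: y^k = -5.25, reduced costs: (46.5, 42.5)
  x^k = (0.0, 0.0), subgradient = b - a^T x = 17.0
  y^{k+1} = -5.25 + 0.25*17.0 = -1.0
Dual objective at y_4 = -1.0: reduced costs (21.0, 17.0), box minimizer x = (0.0, 0.0)
g(y_4) = b*y + (c1 - a1*y)*x1 + (c2 - a2*y)*x2 = 17*(-1.0) + 21.0*0.0 + 17.0*0.0 = -17.0 + 0.0 + 0.0 = -17.0


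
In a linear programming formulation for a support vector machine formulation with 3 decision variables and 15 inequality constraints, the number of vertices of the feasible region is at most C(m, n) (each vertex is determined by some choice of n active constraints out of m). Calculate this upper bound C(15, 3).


Each vertex corresponds to some choice of n active constraints out of m, so the number of vertices is at most C(m, n) = m! / (n!(m-n)!).
m = 15, n = 3
Numerator: 15 * 14 * 13
Denominator: 3! = 6
C(15, 3) = 455


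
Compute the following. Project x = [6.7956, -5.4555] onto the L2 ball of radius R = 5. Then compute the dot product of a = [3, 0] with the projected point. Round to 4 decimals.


Step 1: Compute ||x|| (intermediates to 6 decimals).
||x|| = sqrt(6.7956^2 + (-5.4555)^2) = 8.714509
Step 2: Project.
Since ||x|| > R, scale = R/||x|| = 5/8.714509 = 0.573756, proj(x) = scale * x
proj(x) = [3.899016, -3.130126]
Step 3: Dot product.
a^T * proj(x) = 3*3.899016 + 0*(-3.130126) = 11.697


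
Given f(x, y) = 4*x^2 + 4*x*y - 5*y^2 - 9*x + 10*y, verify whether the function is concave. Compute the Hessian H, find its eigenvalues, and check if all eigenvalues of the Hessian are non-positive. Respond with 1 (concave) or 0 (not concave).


The Hessian of f(x,y) = 4*x^2 + 4*x*y - 5*y^2 - 9*x + 10*y is:
H = [[8, 4], [4, -10]]
Trace = 8 - 10 = -2
Determinant = 8*-10 - (4)^2 = -96
Discriminant = (-2)^2 - 4*-96 = 388.0
Eigenvalues: lambda_1 = -10.8489, lambda_2 = 8.8489
The function is not concave.

0


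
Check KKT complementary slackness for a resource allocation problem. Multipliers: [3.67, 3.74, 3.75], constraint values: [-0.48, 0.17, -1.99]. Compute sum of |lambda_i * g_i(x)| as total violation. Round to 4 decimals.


KKT complementary slackness check:
lambda_1 * g_1 = 3.67 * -0.48 = -1.7616
lambda_2 * g_2 = 3.74 * 0.17 = 0.6358
lambda_3 * g_3 = 3.75 * -1.99 = -7.4625
Total violation = 1.7616 + 0.6358 + 7.4625 = 9.8599


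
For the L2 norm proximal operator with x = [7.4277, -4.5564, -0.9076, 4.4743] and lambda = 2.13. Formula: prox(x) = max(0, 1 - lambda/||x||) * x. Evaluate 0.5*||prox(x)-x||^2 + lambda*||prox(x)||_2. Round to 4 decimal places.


Step 1: Compute ||x||.
||x|| = 9.8374
Step 2: Compute scaling factor.
scale = max(0, 1 - 2.13/9.8374) = 0.7835
Step 3: prox(x) = [5.8195, -3.5698, -0.7111, 3.5055]
||prox(x)|| = 7.7074
Step 4: Proximal objective.
0.5*||prox-x||^2 = 2.2685
lambda*||prox|| = 16.4168
Total = 18.6852


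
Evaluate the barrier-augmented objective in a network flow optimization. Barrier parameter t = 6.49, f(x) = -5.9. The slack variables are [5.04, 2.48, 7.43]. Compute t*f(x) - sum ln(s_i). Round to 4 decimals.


Step 1: Compute log-barrier.
ln values: [1.6174, 0.9083, 2.0055]
phi = -(1.6174 + 0.9083 + 2.0055) = -4.5312
Step 2: Compute augmented objective.
t*f(x) = 6.49*-5.9 = -38.291
Total = -38.291 - 4.5312 = -42.8222


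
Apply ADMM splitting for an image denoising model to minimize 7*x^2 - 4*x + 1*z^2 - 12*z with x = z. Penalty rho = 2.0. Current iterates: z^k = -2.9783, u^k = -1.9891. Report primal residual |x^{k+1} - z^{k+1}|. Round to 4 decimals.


ADMM iteration with rho = 2.0, z^k = -2.9783, u^k = -1.9891
Step 1: x-update.
Minimize 7*x^2 - 4*x + (2.0/2)*(x + 2.9783 - 1.9891)^2
FOC: (2*7 + 2.0)*x = 4 + 2.0*(-2.9783 + 1.9891)
x^{k+1} = 0.1264
Step 2: z-update.
Minimize 1*z^2 - 12*z + (2.0/2)*(0.1264 - z - 1.9891)^2
FOC: (2*1 + 2.0)*z = 12 + 2.0*(0.1264 - 1.9891)
z^{k+1} = 2.0686
Step 3: u-update.
u^{k+1} = -1.9891 + 0.1264 - 2.0686 = -3.9314
Step 4: Primal residual = |0.1264 - 2.0686| = 1.9423


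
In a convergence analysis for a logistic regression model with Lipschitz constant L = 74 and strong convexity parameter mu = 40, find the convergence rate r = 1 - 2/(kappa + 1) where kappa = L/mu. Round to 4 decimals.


Step 1: Compute the condition number.
kappa = L/mu = 74/40 = 1.85
Step 2: Compute the convergence rate.
r = 1 - 2/(kappa + 1) = 1 - 2*mu/(L + mu) = (L - mu)/(L + mu) = 34/114 = 0.2982


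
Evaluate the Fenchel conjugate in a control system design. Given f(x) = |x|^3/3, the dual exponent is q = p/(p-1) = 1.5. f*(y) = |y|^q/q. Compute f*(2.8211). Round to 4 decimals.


The conjugate exponent q satisfies 1/p + 1/q = 1.
p = 3, so q = 3/(3 - 1) = 1.5
|y|^q = 2.8211^1.5 = 4.7384
f*(2.8211) = 4.7384 / 1.5 = 3.1589


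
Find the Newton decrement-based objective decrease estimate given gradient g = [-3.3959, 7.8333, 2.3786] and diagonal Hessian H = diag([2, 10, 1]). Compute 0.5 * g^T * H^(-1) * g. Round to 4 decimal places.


Step 1: H is diagonal, so H^(-1) * g = [-1.698, 0.7833, 2.3786].
Step 2: g^T H^(-1) g = sum_i g_i^2 / H_ii
  = (-3.3959)^2/2 + (7.8333)^2/10 + (2.3786)^2/1
  = 5.7661 + 6.1361 + 5.6577 = 17.5599
Step 3: Objective decrease = 0.5 * g^T H^(-1) g = 8.7799


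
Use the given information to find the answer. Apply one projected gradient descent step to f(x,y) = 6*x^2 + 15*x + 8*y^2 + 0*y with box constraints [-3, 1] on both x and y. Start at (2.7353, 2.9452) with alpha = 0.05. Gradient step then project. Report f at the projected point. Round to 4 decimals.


Step 1: Compute gradient at (2.7353, 2.9452).
grad_x = 2*6*2.7353 + 15 = 47.8236
grad_y = 2*8*2.9452 + 0 = 47.1232
Step 2: Gradient step.
x_raw = 2.7353 - 0.05*47.8236 = 0.3441
y_raw = 2.9452 - 0.05*47.1232 = 0.589
Step 3: Project onto [-3, 1].
x_proj = clip(0.3441) = 0.3441
y_proj = clip(0.589) = 0.589
Step 4: Evaluate f.
f(0.3441, 0.589) = 8.6481


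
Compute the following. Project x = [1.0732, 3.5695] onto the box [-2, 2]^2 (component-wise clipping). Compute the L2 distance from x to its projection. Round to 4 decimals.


Project each component onto [-2, 2].
clip(1.0732) = 1.0732, clip(3.5695) = 2.0
Projection = [1.0732, 2.0]
Squared diffs: [0.0, 2.4633]
Distance = sqrt(2.4633) = 1.5695


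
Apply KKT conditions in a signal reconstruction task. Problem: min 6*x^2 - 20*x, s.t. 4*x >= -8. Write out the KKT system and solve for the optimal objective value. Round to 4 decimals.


Step 1: Try lambda = 0 (constraint inactive).
Stationarity: 2*6*x - 20 = 0
x* = 20/(2*6) = 5/3 = 1.6667 (rounded; the exact value 5/3 is used below)
Check constraint: 4*1.6667 = 6.6668 >= -8 -- satisfied.
Step 2: Compute optimal value.
f(x*) = 6*(5/3)^2 - 20*(5/3) = -16.6667


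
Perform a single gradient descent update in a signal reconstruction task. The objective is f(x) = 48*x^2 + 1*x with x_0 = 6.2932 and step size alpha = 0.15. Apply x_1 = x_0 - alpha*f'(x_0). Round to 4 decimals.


We compute the gradient at x_0 and apply the update.
f'(x) = 96*x + 1
f'(6.2932) = 96*6.2932 + 1 = 605.1472
x_1 = 6.2932 - 0.15*605.1472 = -84.4789


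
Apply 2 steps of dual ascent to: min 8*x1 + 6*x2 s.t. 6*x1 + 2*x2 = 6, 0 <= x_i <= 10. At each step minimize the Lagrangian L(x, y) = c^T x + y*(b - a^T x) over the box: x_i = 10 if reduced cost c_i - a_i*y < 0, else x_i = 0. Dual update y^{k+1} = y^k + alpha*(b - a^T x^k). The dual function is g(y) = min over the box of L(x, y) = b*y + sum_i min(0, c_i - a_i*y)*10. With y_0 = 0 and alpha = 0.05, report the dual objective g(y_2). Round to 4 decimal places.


Dual ascent for LP: min 8*x1 + 6*x2, 6*x1 + 2*x2 = 6, 0 <= x_i <= 10
Step 1: y^k = 0.0, reduced costs: (8.0, 6.0)
  x^k = (0.0, 0.0), subgradient = b - a^T x = 6.0
  y^{k+1} = 0.0 + 0.05*6.0 = 0.3
Step 2: y^k = 0.3, reduced costs: (6.2, 5.4)
  x^k = (0.0, 0.0), subgradient = b - a^T x = 6.0
  y^{k+1} = 0.3 + 0.05*6.0 = 0.6
Dual objective at y_2 = 0.6: reduced costs (4.4, 4.8), box minimizer x = (0.0, 0.0)
g(y_2) = b*y + (c1 - a1*y)*x1 + (c2 - a2*y)*x2 = 6*0.6 + 4.4*0.0 + 4.8*0.0 = 3.6 + 0.0 + 0.0 = 3.6


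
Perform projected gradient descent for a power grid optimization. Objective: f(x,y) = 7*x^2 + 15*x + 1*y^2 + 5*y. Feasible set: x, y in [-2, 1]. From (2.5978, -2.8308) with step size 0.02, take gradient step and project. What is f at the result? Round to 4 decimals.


Step 1: Compute gradient at (2.5978, -2.8308).
grad_x = 2*7*2.5978 + 15 = 51.3692
grad_y = 2*1*-2.8308 + 5 = -0.6616
Step 2: Gradient step.
x_raw = 2.5978 - 0.02*51.3692 = 1.5704
y_raw = -2.8308 - 0.02*-0.6616 = -2.8176
Step 3: Project onto [-2, 1].
x_proj = clip(1.5704) = 1.0
y_proj = clip(-2.8176) = -2.0
Step 4: Evaluate f.
f(1.0, -2.0) = 16.0


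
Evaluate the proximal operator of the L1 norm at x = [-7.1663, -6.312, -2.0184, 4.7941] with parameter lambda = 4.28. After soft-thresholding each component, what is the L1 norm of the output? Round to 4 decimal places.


Soft-thresholding with lambda = 4.28:
prox(-7.1663) = sign(-7.1663)*max(|-7.1663| - 4.28, 0) = -2.8863
prox(-6.312) = sign(-6.312)*max(|-6.312| - 4.28, 0) = -2.032
prox(-2.0184) = sign(-2.0184)*max(|-2.0184| - 4.28, 0) = 0.0
prox(4.7941) = sign(4.7941)*max(|4.7941| - 4.28, 0) = 0.5141
prox(x) = [-2.8863, -2.032, 0.0, 0.5141]
||prox(x)||_1 = 2.8863 + 2.032 + 0.0 + 0.5141 = 5.4324


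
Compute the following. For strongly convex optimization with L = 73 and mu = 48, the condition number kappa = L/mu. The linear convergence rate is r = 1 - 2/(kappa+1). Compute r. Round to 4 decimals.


Step 1: Compute the condition number.
kappa = L/mu = 73/48 = 1.5208
Step 2: Compute the convergence rate.
r = 1 - 2/(kappa + 1) = 1 - 2*mu/(L + mu) = (L - mu)/(L + mu) = 25/121 = 0.2066


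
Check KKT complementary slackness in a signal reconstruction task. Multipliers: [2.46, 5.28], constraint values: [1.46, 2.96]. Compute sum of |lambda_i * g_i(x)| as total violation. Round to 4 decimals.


KKT complementary slackness check:
lambda_1 * g_1 = 2.46 * 1.46 = 3.5916
lambda_2 * g_2 = 5.28 * 2.96 = 15.6288
Total violation = 3.5916 + 15.6288 = 19.2204


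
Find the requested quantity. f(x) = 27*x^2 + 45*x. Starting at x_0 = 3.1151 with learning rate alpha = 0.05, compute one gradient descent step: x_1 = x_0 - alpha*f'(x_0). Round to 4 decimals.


We compute the gradient at x_0 and apply the update.
f'(x) = 54*x + 45
f'(3.1151) = 54*3.1151 + 45 = 213.2154
x_1 = 3.1151 - 0.05*213.2154 = -7.5457


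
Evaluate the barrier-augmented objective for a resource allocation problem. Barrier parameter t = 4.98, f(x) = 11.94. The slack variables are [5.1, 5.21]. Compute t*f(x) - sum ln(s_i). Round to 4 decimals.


Step 1: Compute log-barrier.
ln values: [1.6292, 1.6506]
phi = -(1.6292 + 1.6506) = -3.2798
Step 2: Compute augmented objective.
t*f(x) = 4.98*11.94 = 59.4612
Total = 59.4612 - 3.2798 = 56.1814


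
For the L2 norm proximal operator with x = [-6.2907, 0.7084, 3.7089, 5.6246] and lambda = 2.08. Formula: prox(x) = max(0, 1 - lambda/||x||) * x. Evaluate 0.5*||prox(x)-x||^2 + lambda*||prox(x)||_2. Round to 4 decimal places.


Step 1: Compute ||x||.
||x|| = 9.2448
Step 2: Compute scaling factor.
scale = max(0, 1 - 2.08/9.2448) = 0.775
Step 3: prox(x) = [-4.8754, 0.549, 2.8744, 4.3591]
||prox(x)|| = 7.1648
Step 4: Proximal objective.
0.5*||prox-x||^2 = 2.1632
lambda*||prox|| = 14.9028
Total = 17.066


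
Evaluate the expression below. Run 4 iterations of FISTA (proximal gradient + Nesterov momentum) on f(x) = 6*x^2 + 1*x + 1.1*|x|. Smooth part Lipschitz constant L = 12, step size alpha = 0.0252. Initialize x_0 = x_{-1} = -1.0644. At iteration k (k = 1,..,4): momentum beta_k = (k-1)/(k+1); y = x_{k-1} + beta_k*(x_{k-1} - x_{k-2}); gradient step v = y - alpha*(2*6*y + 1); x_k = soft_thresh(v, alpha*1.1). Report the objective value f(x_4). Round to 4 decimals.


FISTA on f(x) = 6*x^2 + 1*x + 1.1*|x|
L = 12, alpha = 0.0252
Iteration 1: beta = 0.0, y = -1.0644 + 0.0*(-1.0644 + 1.0644) = -1.0644
  grad(y) = -11.7728, v = y - alpha*grad = -0.7677
  prox(v) = soft_thresh(-0.7677, 0.0277) = -0.74
Iteration 2: beta = 0.3333, y = -0.74 + 0.3333*(-0.74 + 1.0644) = -0.6319
  grad(y) = -6.5825, v = y - alpha*grad = -0.466
  prox(v) = soft_thresh(-0.466, 0.0277) = -0.4383
Iteration 3: beta = 0.5, y = -0.4383 + 0.5*(-0.4383 + 0.74) = -0.2874
  grad(y) = -2.4489, v = y - alpha*grad = -0.2257
  prox(v) = soft_thresh(-0.2257, 0.0277) = -0.198
Iteration 4: beta = 0.6, y = -0.198 + 0.6*(-0.198 + 0.4383) = -0.0538
  grad(y) = 0.3544, v = y - alpha*grad = -0.0627
  prox(v) = soft_thresh(-0.0627, 0.0277) = -0.035
f(x_4) = 6*(-0.035)^2 + 1*(-0.035) + 1.1*|-0.035| = 0.0109


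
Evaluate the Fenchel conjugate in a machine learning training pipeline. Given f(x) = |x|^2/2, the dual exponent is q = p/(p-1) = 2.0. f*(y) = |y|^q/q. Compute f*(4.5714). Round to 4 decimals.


The conjugate exponent q satisfies 1/p + 1/q = 1.
p = 2, so q = 2/(2 - 1) = 2.0
|y|^q = 4.5714^2.0 = 20.8977
f*(4.5714) = 20.8977 / 2.0 = 10.4488


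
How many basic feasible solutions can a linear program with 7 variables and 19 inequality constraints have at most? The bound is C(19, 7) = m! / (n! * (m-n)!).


Each vertex corresponds to some choice of n active constraints out of m, so the number of vertices is at most C(m, n) = m! / (n!(m-n)!).
m = 19, n = 7
Numerator: 19 * 18 * 17 * 16 * 15 * 14 * 13
Denominator: 7! = 5040
C(19, 7) = 50388


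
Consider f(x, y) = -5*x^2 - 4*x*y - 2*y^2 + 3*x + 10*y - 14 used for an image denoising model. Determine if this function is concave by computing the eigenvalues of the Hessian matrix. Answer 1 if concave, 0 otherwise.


The Hessian of f(x,y) = -5*x^2 - 4*x*y - 2*y^2 + 3*x + 10*y - 14 is:
H = [[-10, -4], [-4, -4]]
Trace = -10 - 4 = -14
Determinant = -10*-4 - (-4)^2 = 24
Discriminant = (-14)^2 - 4*24 = 100.0
Eigenvalues: lambda_1 = -12.0, lambda_2 = -2.0
The function is concave.

1


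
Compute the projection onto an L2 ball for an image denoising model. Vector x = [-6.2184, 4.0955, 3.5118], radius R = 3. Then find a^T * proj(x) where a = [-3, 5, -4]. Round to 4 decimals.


Step 1: Compute ||x|| (intermediates to 6 decimals).
||x|| = sqrt((-6.2184)^2 + 4.0955^2 + 3.5118^2) = 8.232518
Step 2: Project.
Since ||x|| > R, scale = R/||x|| = 3/8.232518 = 0.364409, proj(x) = scale * x
proj(x) = [-2.266041, 1.492437, 1.279732]
Step 3: Dot product.
a^T * proj(x) = -3*(-2.266041) + 5*1.492437 - 4*1.279732 = 9.1414


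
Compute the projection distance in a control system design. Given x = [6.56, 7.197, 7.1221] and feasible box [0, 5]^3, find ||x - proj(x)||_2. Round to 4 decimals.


Project each component onto [0, 5].
clip(6.56) = 5.0, clip(7.197) = 5.0, clip(7.1221) = 5.0
Projection = [5.0, 5.0, 5.0]
Squared diffs: [2.4336, 4.8268, 4.5033]
Distance = sqrt(11.7637) = 3.4298


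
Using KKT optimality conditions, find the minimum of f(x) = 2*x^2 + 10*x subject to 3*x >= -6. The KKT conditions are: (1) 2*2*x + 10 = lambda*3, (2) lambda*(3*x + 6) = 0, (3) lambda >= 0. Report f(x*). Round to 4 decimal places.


Step 1: Try lambda = 0 (constraint inactive).
x_unc = -10/(2*2) = -2.5
Check: 3*-2.5 = -7.5 < -6 -- violated!
Step 2: Constraint must be active: 3*x = -6
x* = -6/3 = -2.0
lambda = (2*2*(-2.0) + 10)/3 = 0.6667
Step 3: Compute optimal value.
f(x*) = 2*(-2.0)^2 + 10*(-2.0) = -12.0


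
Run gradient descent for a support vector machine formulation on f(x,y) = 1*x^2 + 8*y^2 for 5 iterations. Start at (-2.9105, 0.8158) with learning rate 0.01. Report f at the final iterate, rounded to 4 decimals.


Gradient descent on f(x,y) = 1*x^2 + 8*y^2.
Starting point: (-2.9105, 0.8158), alpha = 0.01
Step 1: grad_x = 2*1*-2.9105 = -5.821, grad_y = 2*8*0.8158 = 13.0528
  x_1 = -2.9105 - 0.01*-5.821 = -2.8523
  y_1 = 0.8158 - 0.01*13.0528 = 0.6853
Step 2: grad_x = 2*1*-2.8523 = -5.7046, grad_y = 2*8*0.6853 = 10.9644
  x_2 = -2.8523 - 0.01*-5.7046 = -2.7952
  y_2 = 0.6853 - 0.01*10.9644 = 0.5756
Step 3: grad_x = 2*1*-2.7952 = -5.5905, grad_y = 2*8*0.5756 = 9.2101
  x_3 = -2.7952 - 0.01*-5.5905 = -2.7393
  y_3 = 0.5756 - 0.01*9.2101 = 0.4835
Step 4: grad_x = 2*1*-2.7393 = -5.4787, grad_y = 2*8*0.4835 = 7.7364
  x_4 = -2.7393 - 0.01*-5.4787 = -2.6846
  y_4 = 0.4835 - 0.01*7.7364 = 0.4062
Step 5: grad_x = 2*1*-2.6846 = -5.3691, grad_y = 2*8*0.4062 = 6.4986
  x_5 = -2.6846 - 0.01*-5.3691 = -2.6309
  y_5 = 0.4062 - 0.01*6.4986 = 0.3412
f(-2.6309, 0.3412) = 1*(-2.6309)^2 + 8*0.3412^2 = 7.8526


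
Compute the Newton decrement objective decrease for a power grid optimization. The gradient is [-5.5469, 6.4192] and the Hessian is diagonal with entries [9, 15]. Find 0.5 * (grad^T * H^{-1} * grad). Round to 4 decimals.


Step 1: H is diagonal, so H^(-1) * g = [-0.6163, 0.4279].
Step 2: g^T H^(-1) g = sum_i g_i^2 / H_ii
  = (-5.5469)^2/9 + (6.4192)^2/15
  = 3.4187 + 2.7471 = 6.1658
Step 3: Objective decrease = 0.5 * g^T H^(-1) g = 3.0829


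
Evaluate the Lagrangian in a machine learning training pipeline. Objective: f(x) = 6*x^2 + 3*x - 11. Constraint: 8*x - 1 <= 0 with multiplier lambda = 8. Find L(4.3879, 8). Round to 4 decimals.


Step 1: Evaluate f(x).
f(4.3879) = 6*4.3879^2 + 3*4.3879 - 11 = 117.6857
Step 2: Evaluate g(x).
g(4.3879) = 8*4.3879 - 1 = 34.1032
Step 3: Compute Lagrangian.
L = 117.6857 + 8*34.1032 = 390.5113


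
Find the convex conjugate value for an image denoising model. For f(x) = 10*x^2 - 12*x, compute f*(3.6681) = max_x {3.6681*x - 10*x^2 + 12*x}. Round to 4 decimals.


f*(y) = sup_x {y*x - a*x^2 - b*x} = sup_x {(y-b)*x - a*x^2}
FOC: (y - b) - 2a*x = 0 => x* = (y - b)/(2a)
x* = (3.6681 + 12)/(2*10) = 0.7834
f*(3.6681) = (y-b)^2/(4a) = (3.6681 + 12)^2/(4*10)
= 245.4894/40 = 6.1372


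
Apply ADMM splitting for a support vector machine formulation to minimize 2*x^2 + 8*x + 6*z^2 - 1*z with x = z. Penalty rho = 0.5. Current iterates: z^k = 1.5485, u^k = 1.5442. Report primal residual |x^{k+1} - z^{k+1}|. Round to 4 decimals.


ADMM iteration with rho = 0.5, z^k = 1.5485, u^k = 1.5442
Step 1: x-update.
Minimize 2*x^2 + 8*x + (0.5/2)*(x - 1.5485 + 1.5442)^2
FOC: (2*2 + 0.5)*x = -8 + 0.5*(1.5485 - 1.5442)
x^{k+1} = -1.7773
Step 2: z-update.
Minimize 6*z^2 - 1*z + (0.5/2)*(-1.7773 - z + 1.5442)^2
FOC: (2*6 + 0.5)*z = 1 + 0.5*(-1.7773 + 1.5442)
z^{k+1} = 0.0707
Step 3: u-update.
u^{k+1} = 1.5442 - 1.7773 - 0.0707 = -0.3038
Step 4: Primal residual = |-1.7773 - 0.0707| = 1.848


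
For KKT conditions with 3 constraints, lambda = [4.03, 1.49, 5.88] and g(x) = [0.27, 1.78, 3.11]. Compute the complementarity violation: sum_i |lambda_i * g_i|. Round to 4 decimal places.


KKT complementary slackness check:
lambda_1 * g_1 = 4.03 * 0.27 = 1.0881
lambda_2 * g_2 = 1.49 * 1.78 = 2.6522
lambda_3 * g_3 = 5.88 * 3.11 = 18.2868
Total violation = 1.0881 + 2.6522 + 18.2868 = 22.0271


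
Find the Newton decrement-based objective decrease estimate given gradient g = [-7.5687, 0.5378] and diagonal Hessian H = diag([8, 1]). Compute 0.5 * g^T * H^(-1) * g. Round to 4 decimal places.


Step 1: H is diagonal, so H^(-1) * g = [-0.9461, 0.5378].
Step 2: g^T H^(-1) g = sum_i g_i^2 / H_ii
  = (-7.5687)^2/8 + (0.5378)^2/1
  = 7.1607 + 0.2892 = 7.4499
Step 3: Objective decrease = 0.5 * g^T H^(-1) g = 3.7249


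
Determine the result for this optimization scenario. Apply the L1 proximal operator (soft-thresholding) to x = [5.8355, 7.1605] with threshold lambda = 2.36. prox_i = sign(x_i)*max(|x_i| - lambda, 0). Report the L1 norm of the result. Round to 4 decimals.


Soft-thresholding with lambda = 2.36:
prox(5.8355) = sign(5.8355)*max(|5.8355| - 2.36, 0) = 3.4755
prox(7.1605) = sign(7.1605)*max(|7.1605| - 2.36, 0) = 4.8005
prox(x) = [3.4755, 4.8005]
||prox(x)||_1 = 3.4755 + 4.8005 = 8.276


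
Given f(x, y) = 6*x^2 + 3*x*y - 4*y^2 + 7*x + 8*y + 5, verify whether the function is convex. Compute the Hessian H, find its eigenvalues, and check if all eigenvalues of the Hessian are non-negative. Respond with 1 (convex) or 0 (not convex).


The Hessian of f(x,y) = 6*x^2 + 3*x*y - 4*y^2 + 7*x + 8*y + 5 is:
H = [[12, 3], [3, -8]]
Trace = 12 - 8 = 4
Determinant = 12*-8 - (3)^2 = -105
Discriminant = (4)^2 - 4*-105 = 436.0
Eigenvalues: lambda_1 = -8.4403, lambda_2 = 12.4403
The function is not convex.

0


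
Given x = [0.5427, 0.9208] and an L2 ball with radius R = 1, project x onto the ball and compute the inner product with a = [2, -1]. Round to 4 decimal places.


Step 1: Compute ||x|| (intermediates to 6 decimals).
||x|| = sqrt(0.5427^2 + 0.9208^2) = 1.068829
Step 2: Project.
Since ||x|| > R, scale = R/||x|| = 1/1.068829 = 0.935603, proj(x) = scale * x
proj(x) = [0.507752, 0.861503]
Step 3: Dot product.
a^T * proj(x) = 2*0.507752 - 1*0.861503 = 0.154


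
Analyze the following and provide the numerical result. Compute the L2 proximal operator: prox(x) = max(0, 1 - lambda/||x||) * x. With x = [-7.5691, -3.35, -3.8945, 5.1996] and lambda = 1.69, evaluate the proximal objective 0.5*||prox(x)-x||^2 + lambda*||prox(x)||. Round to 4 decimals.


Step 1: Compute ||x||.
||x|| = 10.5222
Step 2: Compute scaling factor.
scale = max(0, 1 - 1.69/10.5222) = 0.8394
Step 3: prox(x) = [-6.3534, -2.8119, -3.269, 4.3645]
||prox(x)|| = 8.8322
Step 4: Proximal objective.
0.5*||prox-x||^2 = 1.4281
lambda*||prox|| = 14.9264
Total = 16.3545


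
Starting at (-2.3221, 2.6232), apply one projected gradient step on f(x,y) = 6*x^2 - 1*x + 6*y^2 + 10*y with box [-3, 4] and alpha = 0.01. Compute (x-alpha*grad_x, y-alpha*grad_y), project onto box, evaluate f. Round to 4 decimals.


Step 1: Compute gradient at (-2.3221, 2.6232).
grad_x = 2*6*-2.3221 - 1 = -28.8652
grad_y = 2*6*2.6232 + 10 = 41.4784
Step 2: Gradient step.
x_raw = -2.3221 - 0.01*-28.8652 = -2.0334
y_raw = 2.6232 - 0.01*41.4784 = 2.2084
Step 3: Project onto [-3, 4].
x_proj = clip(-2.0334) = -2.0334
y_proj = clip(2.2084) = 2.2084
Step 4: Evaluate f.
f(-2.0334, 2.2084) = 78.1897


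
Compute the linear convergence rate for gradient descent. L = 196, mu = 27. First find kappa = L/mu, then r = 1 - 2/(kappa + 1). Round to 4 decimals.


Step 1: Compute the condition number.
kappa = L/mu = 196/27 = 7.2593
Step 2: Compute the convergence rate.
r = 1 - 2/(kappa + 1) = 1 - 2*mu/(L + mu) = (L - mu)/(L + mu) = 169/223 = 0.7578


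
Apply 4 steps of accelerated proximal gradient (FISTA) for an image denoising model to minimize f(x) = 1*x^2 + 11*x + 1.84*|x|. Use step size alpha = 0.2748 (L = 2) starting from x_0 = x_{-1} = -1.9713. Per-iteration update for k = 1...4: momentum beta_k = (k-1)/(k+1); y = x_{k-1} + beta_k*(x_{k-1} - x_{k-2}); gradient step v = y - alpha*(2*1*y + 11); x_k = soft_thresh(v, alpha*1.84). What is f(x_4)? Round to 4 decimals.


FISTA on f(x) = 1*x^2 + 11*x + 1.84*|x|
L = 2, alpha = 0.2748
Iteration 1: beta = 0.0, y = -1.9713 + 0.0*(-1.9713 + 1.9713) = -1.9713
  grad(y) = 7.0574, v = y - alpha*grad = -3.9107
  prox(v) = soft_thresh(-3.9107, 0.5056) = -3.405
Iteration 2: beta = 0.3333, y = -3.405 + 0.3333*(-3.405 + 1.9713) = -3.883
  grad(y) = 3.2341, v = y - alpha*grad = -4.7717
  prox(v) = soft_thresh(-4.7717, 0.5056) = -4.2661
Iteration 3: beta = 0.5, y = -4.2661 + 0.5*(-4.2661 + 3.405) = -4.6966
  grad(y) = 1.6069, v = y - alpha*grad = -5.1381
  prox(v) = soft_thresh(-5.1381, 0.5056) = -4.6325
Iteration 4: beta = 0.6, y = -4.6325 + 0.6*(-4.6325 + 4.2661) = -4.8524
  grad(y) = 1.2953, v = y - alpha*grad = -5.2083
  prox(v) = soft_thresh(-5.2083, 0.5056) = -4.7027
f(x_4) = 1*(-4.7027)^2 + 11*(-4.7027) + 1.84*|-4.7027| = -20.9614


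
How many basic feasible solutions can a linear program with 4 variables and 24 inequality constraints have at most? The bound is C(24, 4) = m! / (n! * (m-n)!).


Each vertex corresponds to some choice of n active constraints out of m, so the number of vertices is at most C(m, n) = m! / (n!(m-n)!).
m = 24, n = 4
Numerator: 24 * 23 * 22 * 21
Denominator: 4! = 24
C(24, 4) = 10626


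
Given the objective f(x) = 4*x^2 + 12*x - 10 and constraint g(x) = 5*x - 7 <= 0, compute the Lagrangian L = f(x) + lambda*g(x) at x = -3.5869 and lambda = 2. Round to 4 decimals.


Step 1: Evaluate f(x).
f(-3.5869) = 4*(-3.5869)^2 + 12*(-3.5869) - 10 = -1.5794
Step 2: Evaluate g(x).
g(-3.5869) = 5*-3.5869 - 7 = -24.9345
Step 3: Compute Lagrangian.
L = -1.5794 + 2*-24.9345 = -51.4484


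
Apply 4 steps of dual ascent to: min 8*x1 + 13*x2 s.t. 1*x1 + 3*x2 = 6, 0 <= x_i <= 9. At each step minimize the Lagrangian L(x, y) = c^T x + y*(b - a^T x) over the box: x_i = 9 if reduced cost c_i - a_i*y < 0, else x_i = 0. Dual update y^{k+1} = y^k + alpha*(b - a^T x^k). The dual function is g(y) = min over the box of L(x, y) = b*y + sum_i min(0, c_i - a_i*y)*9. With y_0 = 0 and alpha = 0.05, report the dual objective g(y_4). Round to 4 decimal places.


Dual ascent for LP: min 8*x1 + 13*x2, 1*x1 + 3*x2 = 6, 0 <= x_i <= 9
Step 1: y^k = 0.0, reduced costs: (8.0, 13.0)
  x^k = (0.0, 0.0), subgradient = b - a^T x = 6.0
  y^{k+1} = 0.0 + 0.05*6.0 = 0.3
Step 2: y^k = 0.3, reduced costs: (7.7, 12.1)
  x^k = (0.0, 0.0), subgradient = b - a^T x = 6.0
  y^{k+1} = 0.3 + 0.05*6.0 = 0.6
Step 3: y^k = 0.6, reduced costs: (7.4, 11.2)
  x^k = (0.0, 0.0), subgradient = b - a^T x = 6.0
  y^{k+1} = 0.6 + 0.05*6.0 = 0.9
Step 4: y^k = 0.9, reduced costs: (7.1, 10.3)
  x^k = (0.0, 0.0), subgradient = b - a^T x = 6.0
  y^{k+1} = 0.9 + 0.05*6.0 = 1.2
Dual objective at y_4 = 1.2: reduced costs (6.8, 9.4), box minimizer x = (0.0, 0.0)
g(y_4) = b*y + (c1 - a1*y)*x1 + (c2 - a2*y)*x2 = 6*1.2 + 6.8*0.0 + 9.4*0.0 = 7.2 + 0.0 + 0.0 = 7.2


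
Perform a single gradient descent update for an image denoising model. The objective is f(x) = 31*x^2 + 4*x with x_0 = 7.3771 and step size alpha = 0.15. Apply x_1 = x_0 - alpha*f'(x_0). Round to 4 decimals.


We compute the gradient at x_0 and apply the update.
f'(x) = 62*x + 4
f'(7.3771) = 62*7.3771 + 4 = 461.3802
x_1 = 7.3771 - 0.15*461.3802 = -61.8299


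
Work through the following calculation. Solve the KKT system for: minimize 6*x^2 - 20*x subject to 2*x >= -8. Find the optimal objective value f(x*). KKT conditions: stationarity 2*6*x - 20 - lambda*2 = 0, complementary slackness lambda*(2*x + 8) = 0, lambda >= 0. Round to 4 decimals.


Step 1: Try lambda = 0 (constraint inactive).
Stationarity: 2*6*x - 20 = 0
x* = 20/(2*6) = 5/3 = 1.6667 (rounded; the exact value 5/3 is used below)
Check constraint: 2*1.6667 = 3.3334 >= -8 -- satisfied.
Step 2: Compute optimal value.
f(x*) = 6*(5/3)^2 - 20*(5/3) = -16.6667
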